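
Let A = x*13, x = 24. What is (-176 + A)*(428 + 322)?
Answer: 102000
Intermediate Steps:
A = 312 (A = 24*13 = 312)
(-176 + A)*(428 + 322) = (-176 + 312)*(428 + 322) = 136*750 = 102000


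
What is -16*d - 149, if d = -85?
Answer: 1211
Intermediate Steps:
-16*d - 149 = -16*(-85) - 149 = 1360 - 149 = 1211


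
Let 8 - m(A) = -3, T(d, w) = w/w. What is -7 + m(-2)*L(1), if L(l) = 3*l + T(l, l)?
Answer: 37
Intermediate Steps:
T(d, w) = 1
m(A) = 11 (m(A) = 8 - 1*(-3) = 8 + 3 = 11)
L(l) = 1 + 3*l (L(l) = 3*l + 1 = 1 + 3*l)
-7 + m(-2)*L(1) = -7 + 11*(1 + 3*1) = -7 + 11*(1 + 3) = -7 + 11*4 = -7 + 44 = 37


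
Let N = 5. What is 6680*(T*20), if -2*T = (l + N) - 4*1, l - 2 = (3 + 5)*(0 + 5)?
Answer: -2872400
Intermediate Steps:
l = 42 (l = 2 + (3 + 5)*(0 + 5) = 2 + 8*5 = 2 + 40 = 42)
T = -43/2 (T = -((42 + 5) - 4*1)/2 = -(47 - 4)/2 = -½*43 = -43/2 ≈ -21.500)
6680*(T*20) = 6680*(-43/2*20) = 6680*(-430) = -2872400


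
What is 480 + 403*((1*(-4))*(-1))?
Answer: 2092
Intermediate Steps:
480 + 403*((1*(-4))*(-1)) = 480 + 403*(-4*(-1)) = 480 + 403*4 = 480 + 1612 = 2092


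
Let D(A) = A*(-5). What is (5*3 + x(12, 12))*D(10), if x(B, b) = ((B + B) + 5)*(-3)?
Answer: 3600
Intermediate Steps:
D(A) = -5*A
x(B, b) = -15 - 6*B (x(B, b) = (2*B + 5)*(-3) = (5 + 2*B)*(-3) = -15 - 6*B)
(5*3 + x(12, 12))*D(10) = (5*3 + (-15 - 6*12))*(-5*10) = (15 + (-15 - 72))*(-50) = (15 - 87)*(-50) = -72*(-50) = 3600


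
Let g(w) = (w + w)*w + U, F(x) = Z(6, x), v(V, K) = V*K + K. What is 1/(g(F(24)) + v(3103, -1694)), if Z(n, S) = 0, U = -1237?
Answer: -1/5259413 ≈ -1.9014e-7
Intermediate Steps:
v(V, K) = K + K*V (v(V, K) = K*V + K = K + K*V)
F(x) = 0
g(w) = -1237 + 2*w² (g(w) = (w + w)*w - 1237 = (2*w)*w - 1237 = 2*w² - 1237 = -1237 + 2*w²)
1/(g(F(24)) + v(3103, -1694)) = 1/((-1237 + 2*0²) - 1694*(1 + 3103)) = 1/((-1237 + 2*0) - 1694*3104) = 1/((-1237 + 0) - 5258176) = 1/(-1237 - 5258176) = 1/(-5259413) = -1/5259413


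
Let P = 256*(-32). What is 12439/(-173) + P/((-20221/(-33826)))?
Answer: -48190277435/3498233 ≈ -13776.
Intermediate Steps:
P = -8192
12439/(-173) + P/((-20221/(-33826))) = 12439/(-173) - 8192/((-20221/(-33826))) = 12439*(-1/173) - 8192/((-20221*(-1/33826))) = -12439/173 - 8192/20221/33826 = -12439/173 - 8192*33826/20221 = -12439/173 - 277102592/20221 = -48190277435/3498233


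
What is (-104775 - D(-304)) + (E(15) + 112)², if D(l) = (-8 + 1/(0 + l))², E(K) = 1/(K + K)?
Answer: -1918991124641/20793600 ≈ -92288.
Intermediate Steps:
E(K) = 1/(2*K)
D(l) = (-8 + 1/l)²
(-104775 - D(-304)) + (E(15) + 112)² = (-104775 - (-1 + 8*(-304))²/(-304)²) + ((½)/15 + 112)² = (-104775 - (-1 - 2432)²/92416) + ((½)*(1/15) + 112)² = (-104775 - (-2433)²/92416) + (1/30 + 112)² = (-104775 - 5919489/92416) + (3361/30)² = (-104775 - 1*5919489/92416) + 11296321/900 = (-104775 - 5919489/92416) + 11296321/900 = -9688805889/92416 + 11296321/900 = -1918991124641/20793600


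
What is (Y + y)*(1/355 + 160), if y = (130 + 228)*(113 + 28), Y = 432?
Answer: 578347782/71 ≈ 8.1457e+6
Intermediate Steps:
y = 50478 (y = 358*141 = 50478)
(Y + y)*(1/355 + 160) = (432 + 50478)*(1/355 + 160) = 50910*(1/355 + 160) = 50910*(56801/355) = 578347782/71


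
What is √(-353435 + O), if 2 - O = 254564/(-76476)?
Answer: I*√129191325238434/19119 ≈ 594.5*I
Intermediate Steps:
O = 101879/19119 (O = 2 - 254564/(-76476) = 2 - 254564*(-1)/76476 = 2 - 1*(-63641/19119) = 2 + 63641/19119 = 101879/19119 ≈ 5.3287)
√(-353435 + O) = √(-353435 + 101879/19119) = √(-6757221886/19119) = I*√129191325238434/19119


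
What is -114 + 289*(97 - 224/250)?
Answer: 3457507/125 ≈ 27660.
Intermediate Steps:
-114 + 289*(97 - 224/250) = -114 + 289*(97 - 1*112/125) = -114 + 289*(97 - 112/125) = -114 + 289*(12013/125) = -114 + 3471757/125 = 3457507/125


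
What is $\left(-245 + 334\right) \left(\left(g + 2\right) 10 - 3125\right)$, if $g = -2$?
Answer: $-278125$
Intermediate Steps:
$\left(-245 + 334\right) \left(\left(g + 2\right) 10 - 3125\right) = \left(-245 + 334\right) \left(\left(-2 + 2\right) 10 - 3125\right) = 89 \left(0 \cdot 10 - 3125\right) = 89 \left(0 - 3125\right) = 89 \left(-3125\right) = -278125$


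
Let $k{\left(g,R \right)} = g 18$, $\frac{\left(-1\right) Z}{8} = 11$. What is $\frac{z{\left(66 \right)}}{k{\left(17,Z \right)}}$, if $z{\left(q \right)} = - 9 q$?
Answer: $- \frac{33}{17} \approx -1.9412$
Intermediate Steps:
$Z = -88$ ($Z = \left(-8\right) 11 = -88$)
$k{\left(g,R \right)} = 18 g$
$\frac{z{\left(66 \right)}}{k{\left(17,Z \right)}} = \frac{\left(-9\right) 66}{18 \cdot 17} = - \frac{594}{306} = \left(-594\right) \frac{1}{306} = - \frac{33}{17}$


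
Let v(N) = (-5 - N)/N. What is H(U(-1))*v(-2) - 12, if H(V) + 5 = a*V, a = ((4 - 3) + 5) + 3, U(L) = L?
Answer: -33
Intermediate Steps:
a = 9 (a = (1 + 5) + 3 = 6 + 3 = 9)
v(N) = (-5 - N)/N
H(V) = -5 + 9*V
H(U(-1))*v(-2) - 12 = (-5 + 9*(-1))*((-5 - 1*(-2))/(-2)) - 12 = (-5 - 9)*(-(-5 + 2)/2) - 12 = -(-7)*(-3) - 12 = -14*3/2 - 12 = -21 - 12 = -33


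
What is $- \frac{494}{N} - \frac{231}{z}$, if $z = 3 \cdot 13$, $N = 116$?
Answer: $- \frac{7677}{754} \approx -10.182$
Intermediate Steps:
$z = 39$
$- \frac{494}{N} - \frac{231}{z} = - \frac{494}{116} - \frac{231}{39} = \left(-494\right) \frac{1}{116} - \frac{77}{13} = - \frac{247}{58} - \frac{77}{13} = - \frac{7677}{754}$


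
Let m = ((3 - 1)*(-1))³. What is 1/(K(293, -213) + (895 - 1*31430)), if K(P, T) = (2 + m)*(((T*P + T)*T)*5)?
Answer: -1/400185115 ≈ -2.4988e-9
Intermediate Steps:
m = -8 (m = (2*(-1))³ = (-2)³ = -8)
K(P, T) = -30*T*(T + P*T) (K(P, T) = (2 - 8)*(((T*P + T)*T)*5) = -6*(P*T + T)*T*5 = -6*(T + P*T)*T*5 = -6*T*(T + P*T)*5 = -30*T*(T + P*T))
1/(K(293, -213) + (895 - 1*31430)) = 1/(30*(-213)²*(-1 - 1*293) + (895 - 1*31430)) = 1/(30*45369*(-1 - 293) + (895 - 31430)) = 1/(30*45369*(-294) - 30535) = 1/(-400154580 - 30535) = 1/(-400185115) = -1/400185115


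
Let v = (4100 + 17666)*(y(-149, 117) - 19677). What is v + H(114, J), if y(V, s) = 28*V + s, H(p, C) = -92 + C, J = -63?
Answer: -516550867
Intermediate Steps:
y(V, s) = s + 28*V
v = -516550712 (v = (4100 + 17666)*((117 + 28*(-149)) - 19677) = 21766*((117 - 4172) - 19677) = 21766*(-4055 - 19677) = 21766*(-23732) = -516550712)
v + H(114, J) = -516550712 + (-92 - 63) = -516550712 - 155 = -516550867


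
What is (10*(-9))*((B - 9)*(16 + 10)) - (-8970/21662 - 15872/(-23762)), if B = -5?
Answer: 4215626047829/128683111 ≈ 32760.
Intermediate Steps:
(10*(-9))*((B - 9)*(16 + 10)) - (-8970/21662 - 15872/(-23762)) = (10*(-9))*((-5 - 9)*(16 + 10)) - (-8970/21662 - 15872/(-23762)) = -(-1260)*26 - (-8970*1/21662 - 15872*(-1/23762)) = -90*(-364) - (-4485/10831 + 7936/11881) = 32760 - 1*32668531/128683111 = 32760 - 32668531/128683111 = 4215626047829/128683111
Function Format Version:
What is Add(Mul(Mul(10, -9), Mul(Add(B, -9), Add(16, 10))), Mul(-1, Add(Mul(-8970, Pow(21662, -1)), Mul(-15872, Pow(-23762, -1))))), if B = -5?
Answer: Rational(4215626047829, 128683111) ≈ 32760.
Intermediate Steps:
Add(Mul(Mul(10, -9), Mul(Add(B, -9), Add(16, 10))), Mul(-1, Add(Mul(-8970, Pow(21662, -1)), Mul(-15872, Pow(-23762, -1))))) = Add(Mul(Mul(10, -9), Mul(Add(-5, -9), Add(16, 10))), Mul(-1, Add(Mul(-8970, Pow(21662, -1)), Mul(-15872, Pow(-23762, -1))))) = Add(Mul(-90, Mul(-14, 26)), Mul(-1, Add(Mul(-8970, Rational(1, 21662)), Mul(-15872, Rational(-1, 23762))))) = Add(Mul(-90, -364), Mul(-1, Add(Rational(-4485, 10831), Rational(7936, 11881)))) = Add(32760, Mul(-1, Rational(32668531, 128683111))) = Add(32760, Rational(-32668531, 128683111)) = Rational(4215626047829, 128683111)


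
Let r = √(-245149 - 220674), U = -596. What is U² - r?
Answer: 355216 - I*√465823 ≈ 3.5522e+5 - 682.51*I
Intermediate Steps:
r = I*√465823 (r = √(-465823) = I*√465823 ≈ 682.51*I)
U² - r = (-596)² - I*√465823 = 355216 - I*√465823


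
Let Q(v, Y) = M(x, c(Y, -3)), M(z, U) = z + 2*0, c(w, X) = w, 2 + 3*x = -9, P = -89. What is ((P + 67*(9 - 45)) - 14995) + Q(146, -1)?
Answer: -52499/3 ≈ -17500.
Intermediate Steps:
x = -11/3 (x = -2/3 + (1/3)*(-9) = -2/3 - 3 = -11/3 ≈ -3.6667)
M(z, U) = z (M(z, U) = z + 0 = z)
Q(v, Y) = -11/3
((P + 67*(9 - 45)) - 14995) + Q(146, -1) = ((-89 + 67*(9 - 45)) - 14995) - 11/3 = ((-89 + 67*(-36)) - 14995) - 11/3 = ((-89 - 2412) - 14995) - 11/3 = (-2501 - 14995) - 11/3 = -17496 - 11/3 = -52499/3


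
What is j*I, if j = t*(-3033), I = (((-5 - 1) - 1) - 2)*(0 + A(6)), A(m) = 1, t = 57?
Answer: 1555929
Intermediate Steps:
I = -9 (I = (((-5 - 1) - 1) - 2)*(0 + 1) = ((-6 - 1) - 2)*1 = (-7 - 2)*1 = -9*1 = -9)
j = -172881 (j = 57*(-3033) = -172881)
j*I = -172881*(-9) = 1555929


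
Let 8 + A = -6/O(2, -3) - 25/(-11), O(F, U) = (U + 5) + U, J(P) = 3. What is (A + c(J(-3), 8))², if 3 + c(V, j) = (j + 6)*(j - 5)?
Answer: 186624/121 ≈ 1542.3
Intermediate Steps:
O(F, U) = 5 + 2*U (O(F, U) = (5 + U) + U = 5 + 2*U)
c(V, j) = -3 + (-5 + j)*(6 + j) (c(V, j) = -3 + (j + 6)*(j - 5) = -3 + (6 + j)*(-5 + j) = -3 + (-5 + j)*(6 + j))
A = 3/11 (A = -8 + (-6/(5 + 2*(-3)) - 25/(-11)) = -8 + (-6/(5 - 6) - 25*(-1/11)) = -8 + (-6/(-1) + 25/11) = -8 + (-6*(-1) + 25/11) = -8 + (6 + 25/11) = -8 + 91/11 = 3/11 ≈ 0.27273)
(A + c(J(-3), 8))² = (3/11 + (-33 + 8 + 8²))² = (3/11 + (-33 + 8 + 64))² = (3/11 + 39)² = (432/11)² = 186624/121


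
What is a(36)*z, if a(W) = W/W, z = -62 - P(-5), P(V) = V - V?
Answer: -62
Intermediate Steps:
P(V) = 0
z = -62 (z = -62 - 1*0 = -62 + 0 = -62)
a(W) = 1
a(36)*z = 1*(-62) = -62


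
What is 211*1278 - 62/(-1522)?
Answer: 205209769/761 ≈ 2.6966e+5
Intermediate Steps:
211*1278 - 62/(-1522) = 269658 - 62*(-1/1522) = 269658 + 31/761 = 205209769/761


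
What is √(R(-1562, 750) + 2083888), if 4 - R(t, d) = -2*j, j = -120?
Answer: 2*√520913 ≈ 1443.5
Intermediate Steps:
R(t, d) = -236 (R(t, d) = 4 - (-2)*(-120) = 4 - 1*240 = 4 - 240 = -236)
√(R(-1562, 750) + 2083888) = √(-236 + 2083888) = √2083652 = 2*√520913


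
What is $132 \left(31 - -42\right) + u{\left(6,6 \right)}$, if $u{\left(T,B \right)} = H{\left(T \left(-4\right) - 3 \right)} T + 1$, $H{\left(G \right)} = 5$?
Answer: $9667$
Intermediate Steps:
$u{\left(T,B \right)} = 1 + 5 T$ ($u{\left(T,B \right)} = 5 T + 1 = 1 + 5 T$)
$132 \left(31 - -42\right) + u{\left(6,6 \right)} = 132 \left(31 - -42\right) + \left(1 + 5 \cdot 6\right) = 132 \left(31 + 42\right) + \left(1 + 30\right) = 132 \cdot 73 + 31 = 9636 + 31 = 9667$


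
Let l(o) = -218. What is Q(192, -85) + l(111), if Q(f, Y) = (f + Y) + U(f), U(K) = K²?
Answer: 36753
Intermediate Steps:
Q(f, Y) = Y + f + f² (Q(f, Y) = (f + Y) + f² = (Y + f) + f² = Y + f + f²)
Q(192, -85) + l(111) = (-85 + 192 + 192²) - 218 = (-85 + 192 + 36864) - 218 = 36971 - 218 = 36753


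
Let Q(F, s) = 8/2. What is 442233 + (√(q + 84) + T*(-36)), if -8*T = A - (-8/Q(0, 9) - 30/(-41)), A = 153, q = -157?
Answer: 36320031/82 + I*√73 ≈ 4.4293e+5 + 8.544*I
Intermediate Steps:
Q(F, s) = 4 (Q(F, s) = 8*(½) = 4)
T = -6325/328 (T = -(153 - (-8/4 - 30/(-41)))/8 = -(153 - (-8*¼ - 30*(-1/41)))/8 = -(153 - (-2 + 30/41))/8 = -(153 - 1*(-52/41))/8 = -(153 + 52/41)/8 = -⅛*6325/41 = -6325/328 ≈ -19.284)
442233 + (√(q + 84) + T*(-36)) = 442233 + (√(-157 + 84) - 6325/328*(-36)) = 442233 + (√(-73) + 56925/82) = 442233 + (I*√73 + 56925/82) = 442233 + (56925/82 + I*√73) = 36320031/82 + I*√73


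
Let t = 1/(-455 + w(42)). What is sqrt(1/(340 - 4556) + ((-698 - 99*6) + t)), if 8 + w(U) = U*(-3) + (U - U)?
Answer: I*sqrt(2156692318)/1292 ≈ 35.944*I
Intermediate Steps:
w(U) = -8 - 3*U (w(U) = -8 + (U*(-3) + (U - U)) = -8 + (-3*U + 0) = -8 - 3*U)
t = -1/589 (t = 1/(-455 + (-8 - 3*42)) = 1/(-455 + (-8 - 126)) = 1/(-455 - 134) = 1/(-589) = -1/589 ≈ -0.0016978)
sqrt(1/(340 - 4556) + ((-698 - 99*6) + t)) = sqrt(1/(340 - 4556) + ((-698 - 99*6) - 1/589)) = sqrt(1/(-4216) + ((-698 - 594) - 1/589)) = sqrt(-1/4216 + (-1292 - 1/589)) = sqrt(-1/4216 - 760989/589) = sqrt(-3338533/2584) = I*sqrt(2156692318)/1292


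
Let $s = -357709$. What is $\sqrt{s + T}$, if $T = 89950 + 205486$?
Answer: $i \sqrt{62273} \approx 249.55 i$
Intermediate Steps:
$T = 295436$
$\sqrt{s + T} = \sqrt{-357709 + 295436} = \sqrt{-62273} = i \sqrt{62273}$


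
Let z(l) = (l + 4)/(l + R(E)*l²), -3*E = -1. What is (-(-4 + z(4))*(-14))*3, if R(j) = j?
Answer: -132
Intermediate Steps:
E = ⅓ (E = -⅓*(-1) = ⅓ ≈ 0.33333)
z(l) = (4 + l)/(l + l²/3) (z(l) = (l + 4)/(l + l²/3) = (4 + l)/(l + l²/3))
(-(-4 + z(4))*(-14))*3 = (-(-4 + 3*(4 + 4)/(4*(3 + 4)))*(-14))*3 = (-(-4 + 3*(¼)*8/7)*(-14))*3 = (-(-4 + 3*(¼)*(⅐)*8)*(-14))*3 = (-(-4 + 6/7)*(-14))*3 = (-1*(-22/7)*(-14))*3 = ((22/7)*(-14))*3 = -44*3 = -132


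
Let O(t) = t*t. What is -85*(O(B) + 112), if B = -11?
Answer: -19805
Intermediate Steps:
O(t) = t²
-85*(O(B) + 112) = -85*((-11)² + 112) = -85*(121 + 112) = -85*233 = -19805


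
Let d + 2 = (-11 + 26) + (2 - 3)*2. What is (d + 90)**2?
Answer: 10201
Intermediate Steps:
d = 11 (d = -2 + ((-11 + 26) + (2 - 3)*2) = -2 + (15 - 1*2) = -2 + (15 - 2) = -2 + 13 = 11)
(d + 90)**2 = (11 + 90)**2 = 101**2 = 10201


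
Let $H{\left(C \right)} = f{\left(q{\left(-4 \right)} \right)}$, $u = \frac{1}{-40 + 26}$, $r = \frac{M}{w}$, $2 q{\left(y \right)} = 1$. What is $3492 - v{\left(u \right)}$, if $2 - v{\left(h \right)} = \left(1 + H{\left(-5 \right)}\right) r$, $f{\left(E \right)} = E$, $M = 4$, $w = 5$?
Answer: $\frac{17456}{5} \approx 3491.2$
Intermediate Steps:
$q{\left(y \right)} = \frac{1}{2}$ ($q{\left(y \right)} = \frac{1}{2} \cdot 1 = \frac{1}{2}$)
$r = \frac{4}{5} \approx 0.8$
$u = - \frac{1}{14}$ ($u = \frac{1}{-14} = - \frac{1}{14} \approx -0.071429$)
$H{\left(C \right)} = \frac{1}{2}$
$v{\left(h \right)} = \frac{4}{5}$ ($v{\left(h \right)} = 2 - \left(1 + \frac{1}{2}\right) \frac{4}{5} = 2 - \frac{3}{2} \cdot \frac{4}{5} = 2 - \frac{6}{5} = \frac{4}{5}$)
$3492 - v{\left(u \right)} = 3492 - \frac{4}{5} = \frac{17456}{5}$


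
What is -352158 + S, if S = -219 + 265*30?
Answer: -344427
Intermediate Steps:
S = 7731 (S = -219 + 7950 = 7731)
-352158 + S = -352158 + 7731 = -344427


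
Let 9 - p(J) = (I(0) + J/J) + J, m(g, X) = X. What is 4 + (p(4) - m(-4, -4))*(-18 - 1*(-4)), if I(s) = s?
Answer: -108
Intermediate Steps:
p(J) = 8 - J (p(J) = 9 - ((0 + J/J) + J) = 9 - ((0 + 1) + J) = 9 - (1 + J) = 9 + (-1 - J) = 8 - J)
4 + (p(4) - m(-4, -4))*(-18 - 1*(-4)) = 4 + ((8 - 1*4) - 1*(-4))*(-18 - 1*(-4)) = 4 + ((8 - 4) + 4)*(-18 + 4) = 4 + (4 + 4)*(-14) = 4 + 8*(-14) = 4 - 112 = -108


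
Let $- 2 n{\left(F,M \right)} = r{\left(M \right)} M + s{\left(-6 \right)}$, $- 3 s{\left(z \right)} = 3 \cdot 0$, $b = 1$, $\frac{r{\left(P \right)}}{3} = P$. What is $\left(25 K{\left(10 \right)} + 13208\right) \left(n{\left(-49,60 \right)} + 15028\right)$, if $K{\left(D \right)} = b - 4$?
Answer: $126444524$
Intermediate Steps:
$r{\left(P \right)} = 3 P$
$s{\left(z \right)} = 0$ ($s{\left(z \right)} = - \frac{3 \cdot 0}{3} = \left(- \frac{1}{3}\right) 0 = 0$)
$K{\left(D \right)} = -3$ ($K{\left(D \right)} = 1 - 4 = -3$)
$n{\left(F,M \right)} = - \frac{3 M^{2}}{2}$ ($n{\left(F,M \right)} = - \frac{3 M M + 0}{2} = - \frac{3 M^{2} + 0}{2} = - \frac{3 M^{2}}{2}$)
$\left(25 K{\left(10 \right)} + 13208\right) \left(n{\left(-49,60 \right)} + 15028\right) = \left(25 \left(-3\right) + 13208\right) \left(- \frac{3 \cdot 60^{2}}{2} + 15028\right) = \left(-75 + 13208\right) \left(\left(- \frac{3}{2}\right) 3600 + 15028\right) = 13133 \left(-5400 + 15028\right) = 13133 \cdot 9628 = 126444524$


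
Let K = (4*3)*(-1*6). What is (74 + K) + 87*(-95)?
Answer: -8263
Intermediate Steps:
K = -72 (K = 12*(-6) = -72)
(74 + K) + 87*(-95) = (74 - 72) + 87*(-95) = 2 - 8265 = -8263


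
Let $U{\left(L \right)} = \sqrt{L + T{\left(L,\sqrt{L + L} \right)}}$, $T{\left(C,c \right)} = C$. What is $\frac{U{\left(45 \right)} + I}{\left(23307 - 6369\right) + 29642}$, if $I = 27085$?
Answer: $\frac{5417}{9316} + \frac{3 \sqrt{10}}{46580} \approx 0.58168$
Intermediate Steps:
$U{\left(L \right)} = \sqrt{2} \sqrt{L}$ ($U{\left(L \right)} = \sqrt{L + L} = \sqrt{2 L} = \sqrt{2} \sqrt{L}$)
$\frac{U{\left(45 \right)} + I}{\left(23307 - 6369\right) + 29642} = \frac{\sqrt{2} \sqrt{45} + 27085}{\left(23307 - 6369\right) + 29642} = \frac{\sqrt{2} \cdot 3 \sqrt{5} + 27085}{\left(23307 - 6369\right) + 29642} = \frac{3 \sqrt{10} + 27085}{16938 + 29642} = \frac{27085 + 3 \sqrt{10}}{46580} = \left(27085 + 3 \sqrt{10}\right) \frac{1}{46580} = \frac{5417}{9316} + \frac{3 \sqrt{10}}{46580}$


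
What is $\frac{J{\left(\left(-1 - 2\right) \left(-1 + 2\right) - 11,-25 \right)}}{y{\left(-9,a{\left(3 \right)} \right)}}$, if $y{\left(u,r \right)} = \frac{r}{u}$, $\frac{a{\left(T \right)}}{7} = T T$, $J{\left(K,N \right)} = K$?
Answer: $2$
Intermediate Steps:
$a{\left(T \right)} = 7 T^{2}$ ($a{\left(T \right)} = 7 T T = 7 T^{2}$)
$\frac{J{\left(\left(-1 - 2\right) \left(-1 + 2\right) - 11,-25 \right)}}{y{\left(-9,a{\left(3 \right)} \right)}} = \frac{\left(-1 - 2\right) \left(-1 + 2\right) - 11}{7 \cdot 3^{2} \frac{1}{-9}} = \frac{\left(-3\right) 1 - 11}{7 \cdot 9 \left(- \frac{1}{9}\right)} = \frac{-3 - 11}{63 \left(- \frac{1}{9}\right)} = - \frac{14}{-7} = \left(-14\right) \left(- \frac{1}{7}\right) = 2$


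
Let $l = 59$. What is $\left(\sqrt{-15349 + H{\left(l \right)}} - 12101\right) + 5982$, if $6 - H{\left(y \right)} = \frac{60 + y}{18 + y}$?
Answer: $-6119 + \frac{i \sqrt{1856690}}{11} \approx -6119.0 + 123.87 i$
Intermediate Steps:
$H{\left(y \right)} = 6 - \frac{60 + y}{18 + y}$
$\left(\sqrt{-15349 + H{\left(l \right)}} - 12101\right) + 5982 = \left(\sqrt{-15349 + \frac{48 + 5 \cdot 59}{18 + 59}} - 12101\right) + 5982 = \left(\sqrt{-15349 + \frac{48 + 295}{77}} - 12101\right) + 5982 = \left(\sqrt{-15349 + \frac{1}{77} \cdot 343} - 12101\right) + 5982 = \left(\sqrt{-15349 + \frac{49}{11}} - 12101\right) + 5982 = \left(\sqrt{- \frac{168790}{11}} - 12101\right) + 5982 = \left(\frac{i \sqrt{1856690}}{11} - 12101\right) + 5982 = \left(-12101 + \frac{i \sqrt{1856690}}{11}\right) + 5982 = -6119 + \frac{i \sqrt{1856690}}{11}$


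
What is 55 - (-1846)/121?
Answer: 8501/121 ≈ 70.256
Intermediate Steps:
55 - (-1846)/121 = 55 - 13*(-142/121) = 55 + 1846/121 = 8501/121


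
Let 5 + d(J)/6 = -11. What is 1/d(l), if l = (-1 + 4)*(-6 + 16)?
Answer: -1/96 ≈ -0.010417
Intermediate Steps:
l = 30 (l = 3*10 = 30)
d(J) = -96 (d(J) = -30 + 6*(-11) = -30 - 66 = -96)
1/d(l) = 1/(-96) = -1/96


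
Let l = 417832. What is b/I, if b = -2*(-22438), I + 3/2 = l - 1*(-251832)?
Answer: 6904/103025 ≈ 0.067013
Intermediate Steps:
I = 1339325/2 (I = -3/2 + (417832 - 1*(-251832)) = -3/2 + (417832 + 251832) = -3/2 + 669664 = 1339325/2 ≈ 6.6966e+5)
b = 44876
b/I = 44876/(1339325/2) = 44876*(2/1339325) = 6904/103025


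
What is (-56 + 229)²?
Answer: 29929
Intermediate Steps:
(-56 + 229)² = 173² = 29929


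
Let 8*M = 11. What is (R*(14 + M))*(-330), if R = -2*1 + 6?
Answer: -20295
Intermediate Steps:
M = 11/8 (M = (1/8)*11 = 11/8 ≈ 1.3750)
R = 4 (R = -2 + 6 = 4)
(R*(14 + M))*(-330) = (4*(14 + 11/8))*(-330) = (4*(123/8))*(-330) = (123/2)*(-330) = -20295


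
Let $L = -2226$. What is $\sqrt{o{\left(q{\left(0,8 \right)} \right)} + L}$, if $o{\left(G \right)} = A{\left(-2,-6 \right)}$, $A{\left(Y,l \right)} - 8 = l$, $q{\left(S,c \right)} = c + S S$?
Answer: $4 i \sqrt{139} \approx 47.159 i$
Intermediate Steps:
$q{\left(S,c \right)} = c + S^{2}$
$A{\left(Y,l \right)} = 8 + l$
$o{\left(G \right)} = 2$ ($o{\left(G \right)} = 8 - 6 = 2$)
$\sqrt{o{\left(q{\left(0,8 \right)} \right)} + L} = \sqrt{2 - 2226} = \sqrt{-2224} = 4 i \sqrt{139}$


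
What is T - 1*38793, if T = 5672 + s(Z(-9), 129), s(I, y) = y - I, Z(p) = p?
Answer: -32983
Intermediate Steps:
T = 5810 (T = 5672 + (129 - 1*(-9)) = 5672 + (129 + 9) = 5672 + 138 = 5810)
T - 1*38793 = 5810 - 1*38793 = 5810 - 38793 = -32983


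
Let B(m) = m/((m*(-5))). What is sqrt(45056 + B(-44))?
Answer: 3*sqrt(125155)/5 ≈ 212.26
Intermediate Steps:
B(m) = -1/5 (B(m) = m/((-5*m)) = m*(-1/(5*m)) = -1/5)
sqrt(45056 + B(-44)) = sqrt(45056 - 1/5) = sqrt(225279/5) = 3*sqrt(125155)/5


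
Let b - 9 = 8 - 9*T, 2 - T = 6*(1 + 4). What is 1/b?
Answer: 1/269 ≈ 0.0037175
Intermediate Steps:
T = -28 (T = 2 - 6*(1 + 4) = 2 - 6*5 = 2 - 1*30 = 2 - 30 = -28)
b = 269 (b = 9 + (8 - 9*(-28)) = 9 + (8 + 252) = 9 + 260 = 269)
1/b = 1/269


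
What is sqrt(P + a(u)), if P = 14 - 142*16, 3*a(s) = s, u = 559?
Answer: I*sqrt(18645)/3 ≈ 45.516*I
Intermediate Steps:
a(s) = s/3
P = -2258 (P = 14 - 2272 = -2258)
sqrt(P + a(u)) = sqrt(-2258 + (1/3)*559) = sqrt(-2258 + 559/3) = sqrt(-6215/3) = I*sqrt(18645)/3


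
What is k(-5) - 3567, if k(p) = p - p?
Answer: -3567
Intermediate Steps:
k(p) = 0
k(-5) - 3567 = 0 - 3567 = -3567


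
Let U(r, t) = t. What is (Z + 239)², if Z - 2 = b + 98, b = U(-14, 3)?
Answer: 116964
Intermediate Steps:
b = 3
Z = 103 (Z = 2 + (3 + 98) = 2 + 101 = 103)
(Z + 239)² = (103 + 239)² = 342² = 116964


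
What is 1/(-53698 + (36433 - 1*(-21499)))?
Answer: 1/4234 ≈ 0.00023618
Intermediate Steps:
1/(-53698 + (36433 - 1*(-21499))) = 1/(-53698 + (36433 + 21499)) = 1/(-53698 + 57932) = 1/4234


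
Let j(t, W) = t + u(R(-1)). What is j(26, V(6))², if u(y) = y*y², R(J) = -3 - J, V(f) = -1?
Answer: 324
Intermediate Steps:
u(y) = y³
j(t, W) = -8 + t (j(t, W) = t + (-3 - 1*(-1))³ = t + (-3 + 1)³ = t + (-2)³ = t - 8 = -8 + t)
j(26, V(6))² = (-8 + 26)² = 18² = 324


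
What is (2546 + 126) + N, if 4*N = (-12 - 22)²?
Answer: 2961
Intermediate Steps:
N = 289 (N = (-12 - 22)²/4 = (¼)*(-34)² = (¼)*1156 = 289)
(2546 + 126) + N = (2546 + 126) + 289 = 2672 + 289 = 2961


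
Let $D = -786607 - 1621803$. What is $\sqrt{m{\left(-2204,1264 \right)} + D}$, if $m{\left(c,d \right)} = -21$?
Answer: $i \sqrt{2408431} \approx 1551.9 i$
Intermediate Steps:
$D = -2408410$ ($D = -786607 - 1621803 = -2408410$)
$\sqrt{m{\left(-2204,1264 \right)} + D} = \sqrt{-21 - 2408410} = \sqrt{-2408431} = i \sqrt{2408431}$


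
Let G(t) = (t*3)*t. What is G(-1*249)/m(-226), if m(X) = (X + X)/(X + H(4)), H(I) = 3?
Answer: 41478669/452 ≈ 91767.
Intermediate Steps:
G(t) = 3*t**2 (G(t) = (3*t)*t = 3*t**2)
m(X) = 2*X/(3 + X) (m(X) = (X + X)/(X + 3) = (2*X)/(3 + X) = 2*X/(3 + X))
G(-1*249)/m(-226) = (3*(-1*249)**2)/((2*(-226)/(3 - 226))) = (3*(-249)**2)/((2*(-226)/(-223))) = (3*62001)/((2*(-226)*(-1/223))) = 186003/(452/223) = 186003*(223/452) = 41478669/452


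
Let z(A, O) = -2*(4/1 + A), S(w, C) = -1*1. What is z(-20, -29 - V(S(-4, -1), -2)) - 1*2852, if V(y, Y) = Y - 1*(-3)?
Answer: -2820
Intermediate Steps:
S(w, C) = -1
V(y, Y) = 3 + Y (V(y, Y) = Y + 3 = 3 + Y)
z(A, O) = -8 - 2*A (z(A, O) = -2*(4*1 + A) = -2*(4 + A) = -8 - 2*A)
z(-20, -29 - V(S(-4, -1), -2)) - 1*2852 = (-8 - 2*(-20)) - 1*2852 = (-8 + 40) - 2852 = 32 - 2852 = -2820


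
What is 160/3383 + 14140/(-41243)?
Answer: -41236740/139525069 ≈ -0.29555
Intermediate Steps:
160/3383 + 14140/(-41243) = 160*(1/3383) + 14140*(-1/41243) = 160/3383 - 14140/41243 = -41236740/139525069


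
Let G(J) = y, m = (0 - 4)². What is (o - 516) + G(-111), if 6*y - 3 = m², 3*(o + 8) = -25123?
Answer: -53131/6 ≈ -8855.2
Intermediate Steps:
o = -25147/3 (o = -8 + (⅓)*(-25123) = -8 - 25123/3 = -25147/3 ≈ -8382.3)
m = 16 (m = (-4)² = 16)
y = 259/6 (y = ½ + (⅙)*16² = ½ + (⅙)*256 = ½ + 128/3 = 259/6 ≈ 43.167)
G(J) = 259/6
(o - 516) + G(-111) = (-25147/3 - 516) + 259/6 = -26695/3 + 259/6 = -53131/6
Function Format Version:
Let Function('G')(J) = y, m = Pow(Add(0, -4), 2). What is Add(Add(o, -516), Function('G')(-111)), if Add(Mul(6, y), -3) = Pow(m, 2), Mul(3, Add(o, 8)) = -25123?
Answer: Rational(-53131, 6) ≈ -8855.2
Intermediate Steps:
o = Rational(-25147, 3) (o = Add(-8, Mul(Rational(1, 3), -25123)) = Add(-8, Rational(-25123, 3)) = Rational(-25147, 3) ≈ -8382.3)
m = 16 (m = Pow(-4, 2) = 16)
y = Rational(259, 6) (y = Add(Rational(1, 2), Mul(Rational(1, 6), Pow(16, 2))) = Add(Rational(1, 2), Mul(Rational(1, 6), 256)) = Add(Rational(1, 2), Rational(128, 3)) = Rational(259, 6) ≈ 43.167)
Function('G')(J) = Rational(259, 6)
Add(Add(o, -516), Function('G')(-111)) = Add(Add(Rational(-25147, 3), -516), Rational(259, 6)) = Add(Rational(-26695, 3), Rational(259, 6)) = Rational(-53131, 6)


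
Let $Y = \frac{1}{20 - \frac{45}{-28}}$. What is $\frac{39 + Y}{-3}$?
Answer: $- \frac{23623}{1815} \approx -13.015$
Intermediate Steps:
$Y = \frac{28}{605}$ ($Y = \frac{1}{20 - - \frac{45}{28}} = \frac{1}{20 + \frac{45}{28}} = \frac{1}{\frac{605}{28}} = \frac{28}{605} \approx 0.046281$)
$\frac{39 + Y}{-3} = \frac{39 + \frac{28}{605}}{-3} = \left(- \frac{1}{3}\right) \frac{23623}{605} = - \frac{23623}{1815}$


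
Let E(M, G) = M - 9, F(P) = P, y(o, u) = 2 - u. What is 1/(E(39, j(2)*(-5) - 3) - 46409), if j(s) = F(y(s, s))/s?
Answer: -1/46379 ≈ -2.1561e-5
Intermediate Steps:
j(s) = (2 - s)/s
E(M, G) = -9 + M
1/(E(39, j(2)*(-5) - 3) - 46409) = 1/((-9 + 39) - 46409) = 1/(30 - 46409) = 1/(-46379) = -1/46379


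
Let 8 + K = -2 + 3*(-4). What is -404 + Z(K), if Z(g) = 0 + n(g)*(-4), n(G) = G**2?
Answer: -2340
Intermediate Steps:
K = -22 (K = -8 + (-2 + 3*(-4)) = -8 + (-2 - 12) = -8 - 14 = -22)
Z(g) = -4*g**2 (Z(g) = 0 + g**2*(-4) = 0 - 4*g**2 = -4*g**2)
-404 + Z(K) = -404 - 4*(-22)**2 = -404 - 4*484 = -404 - 1936 = -2340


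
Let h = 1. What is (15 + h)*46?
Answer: 736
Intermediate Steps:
(15 + h)*46 = (15 + 1)*46 = 16*46 = 736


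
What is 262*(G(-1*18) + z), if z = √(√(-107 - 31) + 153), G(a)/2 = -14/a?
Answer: 3668/9 + 262*√(153 + I*√138) ≈ 3650.7 + 124.32*I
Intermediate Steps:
G(a) = -28/a (G(a) = 2*(-14/a) = -28/a)
z = √(153 + I*√138) (z = √(√(-138) + 153) = √(I*√138 + 153) = √(153 + I*√138) ≈ 12.378 + 0.47451*I)
262*(G(-1*18) + z) = 262*(-28/((-1*18)) + √(153 + I*√138)) = 262*(-28/(-18) + √(153 + I*√138)) = 262*(-28*(-1/18) + √(153 + I*√138)) = 262*(14/9 + √(153 + I*√138)) = 3668/9 + 262*√(153 + I*√138)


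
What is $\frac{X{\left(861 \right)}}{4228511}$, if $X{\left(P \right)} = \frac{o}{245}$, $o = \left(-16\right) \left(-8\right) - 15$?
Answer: $\frac{113}{1035985195} \approx 1.0907 \cdot 10^{-7}$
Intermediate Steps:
$o = 113$ ($o = 128 - 15 = 113$)
$X{\left(P \right)} = \frac{113}{245}$
$\frac{X{\left(861 \right)}}{4228511} = \frac{113}{245 \cdot 4228511} = \frac{113}{245} \cdot \frac{1}{4228511} = \frac{113}{1035985195}$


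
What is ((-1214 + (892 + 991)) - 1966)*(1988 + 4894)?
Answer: -8925954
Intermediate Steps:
((-1214 + (892 + 991)) - 1966)*(1988 + 4894) = ((-1214 + 1883) - 1966)*6882 = (669 - 1966)*6882 = -1297*6882 = -8925954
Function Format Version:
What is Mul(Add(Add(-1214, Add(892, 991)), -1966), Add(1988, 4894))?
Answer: -8925954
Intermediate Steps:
Mul(Add(Add(-1214, Add(892, 991)), -1966), Add(1988, 4894)) = Mul(Add(Add(-1214, 1883), -1966), 6882) = Mul(Add(669, -1966), 6882) = Mul(-1297, 6882) = -8925954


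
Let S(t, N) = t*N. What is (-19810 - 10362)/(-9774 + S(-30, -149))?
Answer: 7543/1326 ≈ 5.6885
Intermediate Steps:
S(t, N) = N*t
(-19810 - 10362)/(-9774 + S(-30, -149)) = (-19810 - 10362)/(-9774 - 149*(-30)) = -30172/(-9774 + 4470) = -30172/(-5304) = -30172*(-1/5304) = 7543/1326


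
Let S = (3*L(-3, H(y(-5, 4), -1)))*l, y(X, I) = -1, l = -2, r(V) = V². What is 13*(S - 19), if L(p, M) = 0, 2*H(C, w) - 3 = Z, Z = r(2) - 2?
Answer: -247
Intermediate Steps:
Z = 2 (Z = 2² - 2 = 4 - 2 = 2)
H(C, w) = 5/2 (H(C, w) = 3/2 + (½)*2 = 3/2 + 1 = 5/2)
S = 0 (S = (3*0)*(-2) = 0*(-2) = 0)
13*(S - 19) = 13*(0 - 19) = 13*(-19) = -247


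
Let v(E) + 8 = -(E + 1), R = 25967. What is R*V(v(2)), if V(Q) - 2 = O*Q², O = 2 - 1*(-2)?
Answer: 12619962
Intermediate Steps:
v(E) = -9 - E (v(E) = -8 - (E + 1) = -8 - (1 + E) = -8 + (-1 - E) = -9 - E)
O = 4 (O = 2 + 2 = 4)
V(Q) = 2 + 4*Q²
R*V(v(2)) = 25967*(2 + 4*(-9 - 1*2)²) = 25967*(2 + 4*(-9 - 2)²) = 25967*(2 + 4*(-11)²) = 25967*(2 + 4*121) = 25967*(2 + 484) = 25967*486 = 12619962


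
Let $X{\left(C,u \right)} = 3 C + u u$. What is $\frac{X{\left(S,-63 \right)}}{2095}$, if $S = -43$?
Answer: $\frac{768}{419} \approx 1.8329$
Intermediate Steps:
$X{\left(C,u \right)} = u^{2} + 3 C$ ($X{\left(C,u \right)} = 3 C + u^{2} = u^{2} + 3 C$)
$\frac{X{\left(S,-63 \right)}}{2095} = \frac{\left(-63\right)^{2} + 3 \left(-43\right)}{2095} = \left(3969 - 129\right) \frac{1}{2095} = 3840 \cdot \frac{1}{2095} = \frac{768}{419}$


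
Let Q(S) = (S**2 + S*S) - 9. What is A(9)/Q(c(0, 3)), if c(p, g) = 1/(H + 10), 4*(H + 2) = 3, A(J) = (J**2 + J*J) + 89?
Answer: -307475/10993 ≈ -27.970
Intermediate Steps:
A(J) = 89 + 2*J**2 (A(J) = (J**2 + J**2) + 89 = 2*J**2 + 89 = 89 + 2*J**2)
H = -5/4 (H = -2 + (1/4)*3 = -2 + 3/4 = -5/4 ≈ -1.2500)
c(p, g) = 4/35 (c(p, g) = 1/(-5/4 + 10) = 1/(35/4) = 4/35)
Q(S) = -9 + 2*S**2 (Q(S) = (S**2 + S**2) - 9 = 2*S**2 - 9 = -9 + 2*S**2)
A(9)/Q(c(0, 3)) = (89 + 2*9**2)/(-9 + 2*(4/35)**2) = (89 + 2*81)/(-9 + 2*(16/1225)) = (89 + 162)/(-9 + 32/1225) = 251/(-10993/1225) = 251*(-1225/10993) = -307475/10993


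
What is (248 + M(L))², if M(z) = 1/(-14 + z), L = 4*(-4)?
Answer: 55338721/900 ≈ 61487.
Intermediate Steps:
L = -16
(248 + M(L))² = (248 + 1/(-14 - 16))² = (248 + 1/(-30))² = (248 - 1/30)² = (7439/30)² = 55338721/900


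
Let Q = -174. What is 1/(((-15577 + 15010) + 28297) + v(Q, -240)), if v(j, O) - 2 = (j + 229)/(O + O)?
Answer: 96/2662261 ≈ 3.6060e-5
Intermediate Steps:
v(j, O) = 2 + (229 + j)/(2*O) (v(j, O) = 2 + (j + 229)/(O + O) = 2 + (229 + j)/((2*O)) = 2 + (229 + j)*(1/(2*O)) = 2 + (229 + j)/(2*O))
1/(((-15577 + 15010) + 28297) + v(Q, -240)) = 1/(((-15577 + 15010) + 28297) + (½)*(229 - 174 + 4*(-240))/(-240)) = 1/((-567 + 28297) + (½)*(-1/240)*(229 - 174 - 960)) = 1/(27730 + (½)*(-1/240)*(-905)) = 1/(27730 + 181/96) = 1/(2662261/96) = 96/2662261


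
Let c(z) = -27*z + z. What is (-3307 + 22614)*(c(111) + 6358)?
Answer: 67033904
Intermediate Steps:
c(z) = -26*z
(-3307 + 22614)*(c(111) + 6358) = (-3307 + 22614)*(-26*111 + 6358) = 19307*(-2886 + 6358) = 19307*3472 = 67033904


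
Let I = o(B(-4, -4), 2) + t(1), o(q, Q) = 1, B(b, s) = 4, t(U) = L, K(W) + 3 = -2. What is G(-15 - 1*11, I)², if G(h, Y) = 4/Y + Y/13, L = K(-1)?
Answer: 289/169 ≈ 1.7101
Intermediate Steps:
K(W) = -5 (K(W) = -3 - 2 = -5)
L = -5
t(U) = -5
I = -4 (I = 1 - 5 = -4)
G(h, Y) = 4/Y + Y/13 (G(h, Y) = 4/Y + Y*(1/13) = 4/Y + Y/13)
G(-15 - 1*11, I)² = (4/(-4) + (1/13)*(-4))² = (4*(-¼) - 4/13)² = (-1 - 4/13)² = (-17/13)² = 289/169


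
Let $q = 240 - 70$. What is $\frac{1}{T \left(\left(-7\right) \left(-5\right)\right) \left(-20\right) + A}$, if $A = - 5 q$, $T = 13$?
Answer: $- \frac{1}{9950} \approx -0.0001005$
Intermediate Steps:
$q = 170$
$A = -850$ ($A = \left(-5\right) 170 = -850$)
$\frac{1}{T \left(\left(-7\right) \left(-5\right)\right) \left(-20\right) + A} = \frac{1}{13 \left(\left(-7\right) \left(-5\right)\right) \left(-20\right) - 850} = \frac{1}{13 \cdot 35 \left(-20\right) - 850} = \frac{1}{455 \left(-20\right) - 850} = \frac{1}{-9100 - 850} = \frac{1}{-9950} = - \frac{1}{9950}$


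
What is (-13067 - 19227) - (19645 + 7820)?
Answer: -59759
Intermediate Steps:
(-13067 - 19227) - (19645 + 7820) = -32294 - 1*27465 = -32294 - 27465 = -59759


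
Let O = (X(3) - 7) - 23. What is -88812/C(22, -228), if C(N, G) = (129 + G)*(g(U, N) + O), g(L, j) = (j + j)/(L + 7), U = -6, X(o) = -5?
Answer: 9868/99 ≈ 99.677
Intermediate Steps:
g(L, j) = 2*j/(7 + L) (g(L, j) = (2*j)/(7 + L) = 2*j/(7 + L))
O = -35 (O = (-5 - 7) - 23 = -12 - 23 = -35)
C(N, G) = (-35 + 2*N)*(129 + G) (C(N, G) = (129 + G)*(2*N/(7 - 6) - 35) = (129 + G)*(2*N/1 - 35) = (129 + G)*(2*N*1 - 35) = (129 + G)*(2*N - 35) = (129 + G)*(-35 + 2*N) = (-35 + 2*N)*(129 + G))
-88812/C(22, -228) = -88812/(-4515 - 35*(-228) + 258*22 + 2*(-228)*22) = -88812/(-4515 + 7980 + 5676 - 10032) = -88812/(-891) = -88812*(-1/891) = 9868/99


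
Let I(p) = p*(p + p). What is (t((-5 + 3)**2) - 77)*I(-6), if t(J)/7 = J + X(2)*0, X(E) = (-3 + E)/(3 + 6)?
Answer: -3528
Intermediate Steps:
I(p) = 2*p**2 (I(p) = p*(2*p) = 2*p**2)
X(E) = -1/3 + E/9 (X(E) = (-3 + E)/9 = (-3 + E)*(1/9) = -1/3 + E/9)
t(J) = 7*J (t(J) = 7*(J + (-1/3 + (1/9)*2)*0) = 7*(J + (-1/3 + 2/9)*0) = 7*(J - 1/9*0) = 7*(J + 0) = 7*J)
(t((-5 + 3)**2) - 77)*I(-6) = (7*(-5 + 3)**2 - 77)*(2*(-6)**2) = (7*(-2)**2 - 77)*(2*36) = (7*4 - 77)*72 = (28 - 77)*72 = -49*72 = -3528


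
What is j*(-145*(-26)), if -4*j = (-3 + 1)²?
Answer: -3770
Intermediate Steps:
j = -1 (j = -(-3 + 1)²/4 = -¼*(-2)² = -¼*4 = -1)
j*(-145*(-26)) = -(-145)*(-26) = -1*3770 = -3770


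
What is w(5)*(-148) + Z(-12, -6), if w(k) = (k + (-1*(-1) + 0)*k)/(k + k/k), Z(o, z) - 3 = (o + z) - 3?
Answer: -794/3 ≈ -264.67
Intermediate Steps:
Z(o, z) = o + z (Z(o, z) = 3 + ((o + z) - 3) = 3 + (-3 + o + z) = o + z)
w(k) = 2*k/(1 + k) (w(k) = (k + (1 + 0)*k)/(k + 1) = (k + 1*k)/(1 + k) = (k + k)/(1 + k) = (2*k)/(1 + k) = 2*k/(1 + k))
w(5)*(-148) + Z(-12, -6) = (2*5/(1 + 5))*(-148) + (-12 - 6) = (2*5/6)*(-148) - 18 = (2*5*(1/6))*(-148) - 18 = (5/3)*(-148) - 18 = -740/3 - 18 = -794/3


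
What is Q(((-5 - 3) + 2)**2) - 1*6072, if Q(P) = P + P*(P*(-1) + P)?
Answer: -6036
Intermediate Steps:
Q(P) = P (Q(P) = P + P*(-P + P) = P + P*0 = P + 0 = P)
Q(((-5 - 3) + 2)**2) - 1*6072 = ((-5 - 3) + 2)**2 - 1*6072 = (-8 + 2)**2 - 6072 = (-6)**2 - 6072 = 36 - 6072 = -6036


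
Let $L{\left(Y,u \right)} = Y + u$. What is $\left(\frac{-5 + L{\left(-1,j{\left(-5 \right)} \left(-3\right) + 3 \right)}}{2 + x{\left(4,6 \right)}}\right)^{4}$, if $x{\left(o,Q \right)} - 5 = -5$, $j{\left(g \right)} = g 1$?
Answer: $1296$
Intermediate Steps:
$j{\left(g \right)} = g$
$x{\left(o,Q \right)} = 0$ ($x{\left(o,Q \right)} = 5 - 5 = 0$)
$\left(\frac{-5 + L{\left(-1,j{\left(-5 \right)} \left(-3\right) + 3 \right)}}{2 + x{\left(4,6 \right)}}\right)^{4} = \left(\frac{-5 + \left(-1 + \left(\left(-5\right) \left(-3\right) + 3\right)\right)}{2 + 0}\right)^{4} = \left(\frac{-5 + \left(-1 + \left(15 + 3\right)\right)}{2}\right)^{4} = \left(\left(-5 + \left(-1 + 18\right)\right) \frac{1}{2}\right)^{4} = \left(\left(-5 + 17\right) \frac{1}{2}\right)^{4} = \left(12 \cdot \frac{1}{2}\right)^{4} = 6^{4} = 1296$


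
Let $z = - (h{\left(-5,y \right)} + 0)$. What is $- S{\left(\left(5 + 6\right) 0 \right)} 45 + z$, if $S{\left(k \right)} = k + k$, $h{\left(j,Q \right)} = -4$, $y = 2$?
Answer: $4$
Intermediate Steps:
$S{\left(k \right)} = 2 k$
$z = 4$ ($z = - (-4 + 0) = \left(-1\right) \left(-4\right) = 4$)
$- S{\left(\left(5 + 6\right) 0 \right)} 45 + z = - 2 \left(5 + 6\right) 0 \cdot 45 + 4 = - 2 \cdot 11 \cdot 0 \cdot 45 + 4 = - 2 \cdot 0 \cdot 45 + 4 = \left(-1\right) 0 \cdot 45 + 4 = 0 \cdot 45 + 4 = 0 + 4 = 4$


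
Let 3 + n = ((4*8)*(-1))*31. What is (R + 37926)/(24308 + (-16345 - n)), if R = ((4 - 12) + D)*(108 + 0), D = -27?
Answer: 5691/1493 ≈ 3.8118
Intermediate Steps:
R = -3780 (R = ((4 - 12) - 27)*(108 + 0) = (-8 - 27)*108 = -35*108 = -3780)
n = -995 (n = -3 + ((4*8)*(-1))*31 = -3 + (32*(-1))*31 = -3 - 32*31 = -3 - 992 = -995)
(R + 37926)/(24308 + (-16345 - n)) = (-3780 + 37926)/(24308 + (-16345 - 1*(-995))) = 34146/(24308 + (-16345 + 995)) = 34146/(24308 - 15350) = 34146/8958 = 34146*(1/8958) = 5691/1493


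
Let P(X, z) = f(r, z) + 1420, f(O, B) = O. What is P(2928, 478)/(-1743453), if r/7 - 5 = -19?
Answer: -1322/1743453 ≈ -0.00075827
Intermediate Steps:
r = -98 (r = 35 + 7*(-19) = 35 - 133 = -98)
P(X, z) = 1322 (P(X, z) = -98 + 1420 = 1322)
P(2928, 478)/(-1743453) = 1322/(-1743453) = 1322*(-1/1743453) = -1322/1743453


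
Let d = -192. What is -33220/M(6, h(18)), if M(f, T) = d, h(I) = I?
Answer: 8305/48 ≈ 173.02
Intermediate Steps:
M(f, T) = -192
-33220/M(6, h(18)) = -33220/(-192) = -33220*(-1/192) = 8305/48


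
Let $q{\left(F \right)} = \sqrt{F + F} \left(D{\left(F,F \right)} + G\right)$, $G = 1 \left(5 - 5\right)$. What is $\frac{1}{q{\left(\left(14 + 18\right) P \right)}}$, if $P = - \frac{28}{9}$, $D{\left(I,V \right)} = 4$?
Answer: $- \frac{3 i \sqrt{7}}{448} \approx - 0.017717 i$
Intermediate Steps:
$P = - \frac{28}{9}$ ($P = \left(-28\right) \frac{1}{9} = - \frac{28}{9} \approx -3.1111$)
$G = 0$ ($G = 1 \cdot 0 = 0$)
$q{\left(F \right)} = 4 \sqrt{2} \sqrt{F}$ ($q{\left(F \right)} = \sqrt{F + F} \left(4 + 0\right) = \sqrt{2 F} 4 = \sqrt{2} \sqrt{F} 4 = 4 \sqrt{2} \sqrt{F}$)
$\frac{1}{q{\left(\left(14 + 18\right) P \right)}} = \frac{1}{4 \sqrt{2} \sqrt{\left(14 + 18\right) \left(- \frac{28}{9}\right)}} = \frac{1}{4 \sqrt{2} \sqrt{32 \left(- \frac{28}{9}\right)}} = \frac{1}{4 \sqrt{2} \sqrt{- \frac{896}{9}}} = \frac{1}{4 \sqrt{2} \frac{8 i \sqrt{14}}{3}} = \frac{1}{\frac{64}{3} i \sqrt{7}} = - \frac{3 i \sqrt{7}}{448}$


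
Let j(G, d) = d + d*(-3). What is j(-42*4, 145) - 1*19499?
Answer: -19789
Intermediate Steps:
j(G, d) = -2*d (j(G, d) = d - 3*d = -2*d)
j(-42*4, 145) - 1*19499 = -2*145 - 1*19499 = -290 - 19499 = -19789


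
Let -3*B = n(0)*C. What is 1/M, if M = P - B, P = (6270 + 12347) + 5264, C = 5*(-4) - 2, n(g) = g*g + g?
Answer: 1/23881 ≈ 4.1874e-5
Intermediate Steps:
n(g) = g + g² (n(g) = g² + g = g + g²)
C = -22 (C = -20 - 2 = -22)
P = 23881 (P = 18617 + 5264 = 23881)
B = 0 (B = -0*(1 + 0)*(-22)/3 = -0*1*(-22)/3 = -0*(-22) = -⅓*0 = 0)
M = 23881 (M = 23881 - 1*0 = 23881 + 0 = 23881)
1/M = 1/23881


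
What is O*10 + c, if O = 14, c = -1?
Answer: 139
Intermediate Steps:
O*10 + c = 14*10 - 1 = 140 - 1 = 139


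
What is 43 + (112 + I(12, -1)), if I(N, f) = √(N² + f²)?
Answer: 155 + √145 ≈ 167.04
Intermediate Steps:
43 + (112 + I(12, -1)) = 43 + (112 + √(12² + (-1)²)) = 43 + (112 + √(144 + 1)) = 43 + (112 + √145) = 155 + √145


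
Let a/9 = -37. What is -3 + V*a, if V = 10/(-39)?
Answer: 1071/13 ≈ 82.385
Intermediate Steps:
V = -10/39 (V = 10*(-1/39) = -10/39 ≈ -0.25641)
a = -333 (a = 9*(-37) = -333)
-3 + V*a = -3 - 10/39*(-333) = -3 + 1110/13 = 1071/13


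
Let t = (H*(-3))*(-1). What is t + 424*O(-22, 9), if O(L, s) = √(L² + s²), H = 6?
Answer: 18 + 424*√565 ≈ 10096.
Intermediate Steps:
t = 18 (t = (6*(-3))*(-1) = -18*(-1) = 18)
t + 424*O(-22, 9) = 18 + 424*√((-22)² + 9²) = 18 + 424*√(484 + 81) = 18 + 424*√565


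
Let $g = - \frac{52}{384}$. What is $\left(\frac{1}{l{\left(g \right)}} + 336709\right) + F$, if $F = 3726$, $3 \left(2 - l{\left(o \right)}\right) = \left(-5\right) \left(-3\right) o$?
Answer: $\frac{87491891}{257} \approx 3.4044 \cdot 10^{5}$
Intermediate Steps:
$g = - \frac{13}{96}$ ($g = \left(-52\right) \frac{1}{384} = - \frac{13}{96} \approx -0.13542$)
$l{\left(o \right)} = 2 - 5 o$ ($l{\left(o \right)} = 2 - \frac{\left(-5\right) \left(-3\right) o}{3} = 2 - \frac{15 o}{3} = 2 - 5 o$)
$\left(\frac{1}{l{\left(g \right)}} + 336709\right) + F = \left(\frac{1}{2 - - \frac{65}{96}} + 336709\right) + 3726 = \left(\frac{1}{2 + \frac{65}{96}} + 336709\right) + 3726 = \left(\frac{1}{\frac{257}{96}} + 336709\right) + 3726 = \left(\frac{96}{257} + 336709\right) + 3726 = \frac{86534309}{257} + 3726 = \frac{87491891}{257}$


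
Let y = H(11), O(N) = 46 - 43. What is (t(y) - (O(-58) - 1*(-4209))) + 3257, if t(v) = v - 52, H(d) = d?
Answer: -996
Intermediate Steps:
O(N) = 3
y = 11
t(v) = -52 + v
(t(y) - (O(-58) - 1*(-4209))) + 3257 = ((-52 + 11) - (3 - 1*(-4209))) + 3257 = (-41 - (3 + 4209)) + 3257 = (-41 - 1*4212) + 3257 = (-41 - 4212) + 3257 = -4253 + 3257 = -996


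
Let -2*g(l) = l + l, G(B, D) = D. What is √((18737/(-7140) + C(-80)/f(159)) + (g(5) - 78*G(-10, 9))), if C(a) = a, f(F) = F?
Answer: I*√2824762351845/63070 ≈ 26.648*I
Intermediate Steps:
g(l) = -l (g(l) = -(l + l)/2 = -l)
√((18737/(-7140) + C(-80)/f(159)) + (g(5) - 78*G(-10, 9))) = √((18737/(-7140) - 80/159) + (-1*5 - 78*9)) = √((18737*(-1/7140) - 80*1/159) + (-5 - 702)) = √((-18737/7140 - 80/159) - 707) = √(-394487/126140 - 707) = √(-89575467/126140) = I*√2824762351845/63070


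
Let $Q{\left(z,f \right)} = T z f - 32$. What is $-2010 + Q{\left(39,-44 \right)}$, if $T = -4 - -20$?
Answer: $-29498$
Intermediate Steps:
$T = 16$ ($T = -4 + 20 = 16$)
$Q{\left(z,f \right)} = -32 + 16 f z$ ($Q{\left(z,f \right)} = 16 z f - 32 = 16 f z - 32 = -32 + 16 f z$)
$-2010 + Q{\left(39,-44 \right)} = -2010 + \left(-32 + 16 \left(-44\right) 39\right) = -2010 - 27488 = -29498$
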